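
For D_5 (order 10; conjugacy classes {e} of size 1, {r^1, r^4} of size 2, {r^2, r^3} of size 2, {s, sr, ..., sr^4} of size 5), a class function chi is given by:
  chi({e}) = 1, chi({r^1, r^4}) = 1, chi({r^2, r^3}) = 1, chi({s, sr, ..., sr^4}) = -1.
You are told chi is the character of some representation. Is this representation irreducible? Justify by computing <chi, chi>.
Irreducible: <chi, chi> = 1.

Argument: <chi, chi> = (1/|G|) sum_C |C| * |chi(C)|^2 = (1/10)[1*|1|^2 + 2*|1|^2 + 2*|1|^2 + 5*|-1|^2]
  = (1/10)[(1) + (2) + (2) + (5)] = 10/10 = 1.
A character is irreducible iff <chi, chi> = 1, so this representation is irreducible.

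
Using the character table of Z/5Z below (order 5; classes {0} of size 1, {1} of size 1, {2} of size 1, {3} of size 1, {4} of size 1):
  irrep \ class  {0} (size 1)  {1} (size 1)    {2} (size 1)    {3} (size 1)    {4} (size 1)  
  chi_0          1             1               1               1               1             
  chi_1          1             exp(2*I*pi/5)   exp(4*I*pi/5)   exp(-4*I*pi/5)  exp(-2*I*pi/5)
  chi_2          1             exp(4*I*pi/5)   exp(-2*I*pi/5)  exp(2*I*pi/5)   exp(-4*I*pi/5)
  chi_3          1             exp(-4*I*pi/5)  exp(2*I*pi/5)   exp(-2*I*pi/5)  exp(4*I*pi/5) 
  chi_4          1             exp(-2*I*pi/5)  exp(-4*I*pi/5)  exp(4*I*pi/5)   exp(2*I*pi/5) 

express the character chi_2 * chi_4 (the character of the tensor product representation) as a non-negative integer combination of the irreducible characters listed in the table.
chi_2 tensor chi_4 = chi_1 (all other irreducibles have multiplicity 0).

The character of a tensor product is the pointwise product (chi_2 * chi_4)(C) = chi_2(C) * chi_4(C):
  {0}: (1)*(1), {1}: (exp(4*I*pi/5))*(exp(-2*I*pi/5)), {2}: (exp(-2*I*pi/5))*(exp(-4*I*pi/5)), {3}: (exp(2*I*pi/5))*(exp(4*I*pi/5)), {4}: (exp(-4*I*pi/5))*(exp(2*I*pi/5))
so (chi_2 * chi_4) takes values
  {0} -> 1, {1} -> exp(2*I*pi/5), {2} -> exp(4*I*pi/5), {3} -> exp(-4*I*pi/5), {4} -> exp(-2*I*pi/5).
Now take the inner product of this character with each irreducible chi from the table, <chi_2*chi_4, chi> = (1/5) sum_C |C| (chi_2*chi_4)(C) conj(chi(C)):
  <chi_2*chi_4, chi_0> = (1/5)[1*(1)*conj(1) + 1*(exp(2*I*pi/5))*conj(1) + 1*(exp(4*I*pi/5))*conj(1) + 1*(exp(-4*I*pi/5))*conj(1) + 1*(exp(-2*I*pi/5))*conj(1)]
      = (1/5)[(1) + (exp(2*I*pi/5)) + (exp(4*I*pi/5)) + (exp(-4*I*pi/5)) + (exp(-2*I*pi/5))] = 0/5 = 0
  <chi_2*chi_4, chi_1> = (1/5)[1*(1)*conj(1) + 1*(exp(2*I*pi/5))*conj(exp(2*I*pi/5)) + 1*(exp(4*I*pi/5))*conj(exp(4*I*pi/5)) + 1*(exp(-4*I*pi/5))*conj(exp(-4*I*pi/5)) + 1*(exp(-2*I*pi/5))*conj(exp(-2*I*pi/5))]
      = (1/5)[(1) + (1) + (1) + (1) + (1)] = 5/5 = 1
  <chi_2*chi_4, chi_2> = (1/5)[1*(1)*conj(1) + 1*(exp(2*I*pi/5))*conj(exp(4*I*pi/5)) + 1*(exp(4*I*pi/5))*conj(exp(-2*I*pi/5)) + 1*(exp(-4*I*pi/5))*conj(exp(2*I*pi/5)) + 1*(exp(-2*I*pi/5))*conj(exp(-4*I*pi/5))]
      = (1/5)[(1) + (exp(-2*I*pi/5)) + (exp(-4*I*pi/5)) + (exp(4*I*pi/5)) + (exp(2*I*pi/5))] = 0/5 = 0
  <chi_2*chi_4, chi_3> = (1/5)[1*(1)*conj(1) + 1*(exp(2*I*pi/5))*conj(exp(-4*I*pi/5)) + 1*(exp(4*I*pi/5))*conj(exp(2*I*pi/5)) + 1*(exp(-4*I*pi/5))*conj(exp(-2*I*pi/5)) + 1*(exp(-2*I*pi/5))*conj(exp(4*I*pi/5))]
      = (1/5)[(1) + (exp(-4*I*pi/5)) + (exp(2*I*pi/5)) + (exp(-2*I*pi/5)) + (exp(4*I*pi/5))] = 0/5 = 0
  <chi_2*chi_4, chi_4> = (1/5)[1*(1)*conj(1) + 1*(exp(2*I*pi/5))*conj(exp(-2*I*pi/5)) + 1*(exp(4*I*pi/5))*conj(exp(-4*I*pi/5)) + 1*(exp(-4*I*pi/5))*conj(exp(4*I*pi/5)) + 1*(exp(-2*I*pi/5))*conj(exp(2*I*pi/5))]
      = (1/5)[(1) + (exp(4*I*pi/5)) + (exp(-2*I*pi/5)) + (exp(2*I*pi/5)) + (exp(-4*I*pi/5))] = 0/5 = 0
(Exp terms are combined using exp(i*s)*conj(exp(i*t)) = exp(i*(s-t)), and sums of them are collapsed using the identity that for every m > 1 the m distinct m-th roots of unity sum to 0, e.g. 1 + exp(2*I*pi/3) + exp(-2*I*pi/3) = 0.)
Hence the multiplicities are chi_1: 1. Dimension check: dim(chi_2)*dim(chi_4) = 1*1 = 1 and sum (mult * dim) = 1*1 = 1.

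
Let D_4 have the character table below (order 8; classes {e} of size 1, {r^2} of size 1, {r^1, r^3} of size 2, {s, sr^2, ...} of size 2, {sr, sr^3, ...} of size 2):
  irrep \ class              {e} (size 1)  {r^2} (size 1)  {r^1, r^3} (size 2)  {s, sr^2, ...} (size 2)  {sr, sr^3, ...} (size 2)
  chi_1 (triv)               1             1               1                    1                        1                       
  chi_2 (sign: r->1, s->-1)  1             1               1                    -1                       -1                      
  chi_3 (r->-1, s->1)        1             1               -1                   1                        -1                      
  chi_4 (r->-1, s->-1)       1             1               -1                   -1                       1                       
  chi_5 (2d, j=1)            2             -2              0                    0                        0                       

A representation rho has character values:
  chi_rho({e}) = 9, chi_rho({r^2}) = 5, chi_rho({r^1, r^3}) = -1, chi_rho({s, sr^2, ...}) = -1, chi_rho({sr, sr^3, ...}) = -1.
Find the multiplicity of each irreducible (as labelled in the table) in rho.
Multiplicities: chi_1: 1, chi_2: 2, chi_3: 2, chi_4: 2, chi_5: 1.

Working: Use <chi_rho, chi> = (1/|G|) sum_C |C| * chi_rho(C) * conj(chi(C)) with |G| = 8 for each irreducible chi in the table:
  <chi_rho, chi_1> = (1/8)[1*(9)*conj(1) + 1*(5)*conj(1) + 2*(-1)*conj(1) + 2*(-1)*conj(1) + 2*(-1)*conj(1)]
      = (1/8)[(9) + (5) + (-2) + (-2) + (-2)] = 8/8 = 1
  <chi_rho, chi_2> = (1/8)[1*(9)*conj(1) + 1*(5)*conj(1) + 2*(-1)*conj(1) + 2*(-1)*conj(-1) + 2*(-1)*conj(-1)]
      = (1/8)[(9) + (5) + (-2) + (2) + (2)] = 16/8 = 2
  <chi_rho, chi_3> = (1/8)[1*(9)*conj(1) + 1*(5)*conj(1) + 2*(-1)*conj(-1) + 2*(-1)*conj(1) + 2*(-1)*conj(-1)]
      = (1/8)[(9) + (5) + (2) + (-2) + (2)] = 16/8 = 2
  <chi_rho, chi_4> = (1/8)[1*(9)*conj(1) + 1*(5)*conj(1) + 2*(-1)*conj(-1) + 2*(-1)*conj(-1) + 2*(-1)*conj(1)]
      = (1/8)[(9) + (5) + (2) + (2) + (-2)] = 16/8 = 2
  <chi_rho, chi_5> = (1/8)[1*(9)*conj(2) + 1*(5)*conj(-2) + 2*(-1)*conj(0) + 2*(-1)*conj(0) + 2*(-1)*conj(0)]
      = (1/8)[(18) + (-10) + (0) + (0) + (0)] = 8/8 = 1
Dimension check: dim(rho) = sum (mult * dim) = 1*1 + 2*1 + 2*1 + 2*1 + 1*2 = 9 = chi_rho(e) = 9.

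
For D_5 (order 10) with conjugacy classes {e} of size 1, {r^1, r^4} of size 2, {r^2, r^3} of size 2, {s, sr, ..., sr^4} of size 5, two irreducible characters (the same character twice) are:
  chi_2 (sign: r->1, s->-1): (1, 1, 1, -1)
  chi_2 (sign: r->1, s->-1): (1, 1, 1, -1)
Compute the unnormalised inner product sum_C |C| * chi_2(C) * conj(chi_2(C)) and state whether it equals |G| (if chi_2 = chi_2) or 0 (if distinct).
Sum = 10 = |G| = 10; so <chi_2, chi_2> = 1 (norm-1 confirms irreducibility).

Explanation: Compute term by term over conjugacy classes (|C| * chi_2(C) * conj(chi_2(C))):
  1*(1)*conj(1) + 2*(1)*conj(1) + 2*(1)*conj(1) + 5*(-1)*conj(-1)
  = (1) + (2) + (2) + (5)
  = 10.
Dividing by |G| = 10 gives 10/10 = 1, matching the row-orthogonality relation <chi_2, chi_2> = [chi_2 = chi_2].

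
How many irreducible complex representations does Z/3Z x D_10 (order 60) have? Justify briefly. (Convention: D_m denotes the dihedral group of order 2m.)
24

Justification: The number of irreducible complex representations of a finite group equals its number of conjugacy classes. For a direct product, #classes(G x H) = #classes(G) * #classes(H). Z/3Z has 3 classes (abelian), D_10 has 8 classes, so 3 * 8 = 24, so Z/3Z x D_10 (order 60) has exactly 24 irreducible complex representations.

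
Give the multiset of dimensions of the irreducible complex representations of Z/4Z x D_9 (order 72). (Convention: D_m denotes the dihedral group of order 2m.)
Dimensions: 1, 1, 1, 1, 1, 1, 1, 1, 2, 2, 2, 2, 2, 2, 2, 2, 2, 2, 2, 2, 2, 2, 2, 2

There are 24 irreducibles (= number of conjugacy classes). Their dimensions d_i satisfy sum d_i^2 = |G| = 72: 1 + 1 + 1 + 1 + 1 + 1 + 1 + 1 + 4 + 4 + 4 + 4 + 4 + 4 + 4 + 4 + 4 + 4 + 4 + 4 + 4 + 4 + 4 + 4 = 72. (For the product with Z/4Z: each of the 4 1-dim characters of Z/4Z tensors with each irrep of D_9, giving 4 copies of each D_9-dimension.)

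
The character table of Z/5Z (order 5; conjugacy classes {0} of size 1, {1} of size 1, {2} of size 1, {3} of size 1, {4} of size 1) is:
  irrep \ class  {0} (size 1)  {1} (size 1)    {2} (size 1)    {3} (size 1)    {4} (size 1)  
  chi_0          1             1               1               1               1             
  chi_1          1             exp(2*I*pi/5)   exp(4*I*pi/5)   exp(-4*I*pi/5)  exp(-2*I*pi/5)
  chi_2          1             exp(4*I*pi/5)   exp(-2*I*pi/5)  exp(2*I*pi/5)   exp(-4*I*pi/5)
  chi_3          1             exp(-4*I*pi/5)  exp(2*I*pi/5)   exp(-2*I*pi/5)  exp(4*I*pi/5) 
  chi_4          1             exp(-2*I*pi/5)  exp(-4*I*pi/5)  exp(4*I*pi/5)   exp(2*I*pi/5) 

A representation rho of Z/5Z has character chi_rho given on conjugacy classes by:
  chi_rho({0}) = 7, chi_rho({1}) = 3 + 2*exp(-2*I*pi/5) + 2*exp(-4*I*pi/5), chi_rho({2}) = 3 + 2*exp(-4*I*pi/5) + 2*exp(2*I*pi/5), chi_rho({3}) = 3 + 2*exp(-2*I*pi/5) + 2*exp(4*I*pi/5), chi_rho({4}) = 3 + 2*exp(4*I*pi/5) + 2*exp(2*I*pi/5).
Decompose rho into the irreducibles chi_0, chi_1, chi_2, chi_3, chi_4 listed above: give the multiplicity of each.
Multiplicities: chi_0: 3, chi_1: 0, chi_2: 0, chi_3: 2, chi_4: 2.

Proof sketch: Use <chi_rho, chi> = (1/|G|) sum_C |C| * chi_rho(C) * conj(chi(C)) with |G| = 5 for each irreducible chi in the table:
  <chi_rho, chi_0> = (1/5)[1*(7)*conj(1) + 1*(3 + 2*exp(-2*I*pi/5) + 2*exp(-4*I*pi/5))*conj(1) + 1*(3 + 2*exp(-4*I*pi/5) + 2*exp(2*I*pi/5))*conj(1) + 1*(3 + 2*exp(-2*I*pi/5) + 2*exp(4*I*pi/5))*conj(1) + 1*(3 + 2*exp(4*I*pi/5) + 2*exp(2*I*pi/5))*conj(1)]
      = (1/5)[(7) + (3 + 2*exp(-2*I*pi/5) + 2*exp(-4*I*pi/5)) + (3 + 2*exp(-4*I*pi/5) + 2*exp(2*I*pi/5)) + (3 + 2*exp(-2*I*pi/5) + 2*exp(4*I*pi/5)) + (3 + 2*exp(4*I*pi/5) + 2*exp(2*I*pi/5))] = 15/5 = 3
  <chi_rho, chi_1> = (1/5)[1*(7)*conj(1) + 1*(3 + 2*exp(-2*I*pi/5) + 2*exp(-4*I*pi/5))*conj(exp(2*I*pi/5)) + 1*(3 + 2*exp(-4*I*pi/5) + 2*exp(2*I*pi/5))*conj(exp(4*I*pi/5)) + 1*(3 + 2*exp(-2*I*pi/5) + 2*exp(4*I*pi/5))*conj(exp(-4*I*pi/5)) + 1*(3 + 2*exp(4*I*pi/5) + 2*exp(2*I*pi/5))*conj(exp(-2*I*pi/5))]
      = (1/5)[(7) + (3*exp(-2*I*pi/5) + 2*exp(-4*I*pi/5) + 2*exp(4*I*pi/5)) + (2*exp(-2*I*pi/5) + 3*exp(-4*I*pi/5) + 2*exp(2*I*pi/5)) + (2*exp(-2*I*pi/5) + 3*exp(4*I*pi/5) + 2*exp(2*I*pi/5)) + (2*exp(-4*I*pi/5) + 2*exp(4*I*pi/5) + 3*exp(2*I*pi/5))] = 0/5 = 0
  <chi_rho, chi_2> = (1/5)[1*(7)*conj(1) + 1*(3 + 2*exp(-2*I*pi/5) + 2*exp(-4*I*pi/5))*conj(exp(4*I*pi/5)) + 1*(3 + 2*exp(-4*I*pi/5) + 2*exp(2*I*pi/5))*conj(exp(-2*I*pi/5)) + 1*(3 + 2*exp(-2*I*pi/5) + 2*exp(4*I*pi/5))*conj(exp(2*I*pi/5)) + 1*(3 + 2*exp(4*I*pi/5) + 2*exp(2*I*pi/5))*conj(exp(-4*I*pi/5))]
      = (1/5)[(7) + (3*exp(-4*I*pi/5) + 2*exp(4*I*pi/5) + 2*exp(2*I*pi/5)) + (2*exp(-2*I*pi/5) + 2*exp(4*I*pi/5) + 3*exp(2*I*pi/5)) + (3*exp(-2*I*pi/5) + 2*exp(-4*I*pi/5) + 2*exp(2*I*pi/5)) + (2*exp(-2*I*pi/5) + 2*exp(-4*I*pi/5) + 3*exp(4*I*pi/5))] = 0/5 = 0
  <chi_rho, chi_3> = (1/5)[1*(7)*conj(1) + 1*(3 + 2*exp(-2*I*pi/5) + 2*exp(-4*I*pi/5))*conj(exp(-4*I*pi/5)) + 1*(3 + 2*exp(-4*I*pi/5) + 2*exp(2*I*pi/5))*conj(exp(2*I*pi/5)) + 1*(3 + 2*exp(-2*I*pi/5) + 2*exp(4*I*pi/5))*conj(exp(-2*I*pi/5)) + 1*(3 + 2*exp(4*I*pi/5) + 2*exp(2*I*pi/5))*conj(exp(4*I*pi/5))]
      = (1/5)[(7) + (2 + 3*exp(4*I*pi/5) + 2*exp(2*I*pi/5)) + (2 + 3*exp(-2*I*pi/5) + 2*exp(4*I*pi/5)) + (2 + 2*exp(-4*I*pi/5) + 3*exp(2*I*pi/5)) + (2 + 2*exp(-2*I*pi/5) + 3*exp(-4*I*pi/5))] = 10/5 = 2
  <chi_rho, chi_4> = (1/5)[1*(7)*conj(1) + 1*(3 + 2*exp(-2*I*pi/5) + 2*exp(-4*I*pi/5))*conj(exp(-2*I*pi/5)) + 1*(3 + 2*exp(-4*I*pi/5) + 2*exp(2*I*pi/5))*conj(exp(-4*I*pi/5)) + 1*(3 + 2*exp(-2*I*pi/5) + 2*exp(4*I*pi/5))*conj(exp(4*I*pi/5)) + 1*(3 + 2*exp(4*I*pi/5) + 2*exp(2*I*pi/5))*conj(exp(2*I*pi/5))]
      = (1/5)[(7) + (2 + 2*exp(-2*I*pi/5) + 3*exp(2*I*pi/5)) + (2 + 2*exp(-4*I*pi/5) + 3*exp(4*I*pi/5)) + (2 + 3*exp(-4*I*pi/5) + 2*exp(4*I*pi/5)) + (2 + 3*exp(-2*I*pi/5) + 2*exp(2*I*pi/5))] = 10/5 = 2
(Exp terms are combined using exp(i*s)*conj(exp(i*t)) = exp(i*(s-t)), and sums of them are collapsed using the identity that for every m > 1 the m distinct m-th roots of unity sum to 0, e.g. 1 + exp(2*I*pi/3) + exp(-2*I*pi/3) = 0.)
Dimension check: dim(rho) = sum (mult * dim) = 3*1 + 0*1 + 0*1 + 2*1 + 2*1 = 7 = chi_rho(e) = 7.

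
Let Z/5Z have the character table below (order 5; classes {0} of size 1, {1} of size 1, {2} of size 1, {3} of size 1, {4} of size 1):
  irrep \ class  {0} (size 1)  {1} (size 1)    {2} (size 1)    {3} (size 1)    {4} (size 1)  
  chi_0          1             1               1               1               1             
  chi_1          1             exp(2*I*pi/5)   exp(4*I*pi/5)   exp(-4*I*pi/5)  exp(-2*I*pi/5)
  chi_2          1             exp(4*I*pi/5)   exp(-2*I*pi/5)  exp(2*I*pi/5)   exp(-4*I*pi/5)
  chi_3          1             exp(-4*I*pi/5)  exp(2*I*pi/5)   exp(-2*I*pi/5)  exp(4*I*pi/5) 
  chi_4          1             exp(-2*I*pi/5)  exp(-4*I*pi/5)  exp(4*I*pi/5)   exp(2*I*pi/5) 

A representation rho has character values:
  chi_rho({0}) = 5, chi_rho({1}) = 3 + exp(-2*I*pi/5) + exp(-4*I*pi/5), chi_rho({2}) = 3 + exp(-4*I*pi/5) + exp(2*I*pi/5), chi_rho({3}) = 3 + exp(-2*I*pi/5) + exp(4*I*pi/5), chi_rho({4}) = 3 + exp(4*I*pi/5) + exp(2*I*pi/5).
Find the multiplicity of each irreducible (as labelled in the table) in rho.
Multiplicities: chi_0: 3, chi_1: 0, chi_2: 0, chi_3: 1, chi_4: 1.

Explanation: Use <chi_rho, chi> = (1/|G|) sum_C |C| * chi_rho(C) * conj(chi(C)) with |G| = 5 for each irreducible chi in the table:
  <chi_rho, chi_0> = (1/5)[1*(5)*conj(1) + 1*(3 + exp(-2*I*pi/5) + exp(-4*I*pi/5))*conj(1) + 1*(3 + exp(-4*I*pi/5) + exp(2*I*pi/5))*conj(1) + 1*(3 + exp(-2*I*pi/5) + exp(4*I*pi/5))*conj(1) + 1*(3 + exp(4*I*pi/5) + exp(2*I*pi/5))*conj(1)]
      = (1/5)[(5) + (3 + exp(-2*I*pi/5) + exp(-4*I*pi/5)) + (3 + exp(-4*I*pi/5) + exp(2*I*pi/5)) + (3 + exp(-2*I*pi/5) + exp(4*I*pi/5)) + (3 + exp(4*I*pi/5) + exp(2*I*pi/5))] = 15/5 = 3
  <chi_rho, chi_1> = (1/5)[1*(5)*conj(1) + 1*(3 + exp(-2*I*pi/5) + exp(-4*I*pi/5))*conj(exp(2*I*pi/5)) + 1*(3 + exp(-4*I*pi/5) + exp(2*I*pi/5))*conj(exp(4*I*pi/5)) + 1*(3 + exp(-2*I*pi/5) + exp(4*I*pi/5))*conj(exp(-4*I*pi/5)) + 1*(3 + exp(4*I*pi/5) + exp(2*I*pi/5))*conj(exp(-2*I*pi/5))]
      = (1/5)[(5) + (3*exp(-2*I*pi/5) + exp(-4*I*pi/5) + exp(4*I*pi/5)) + (3*exp(-4*I*pi/5) + exp(-2*I*pi/5) + exp(2*I*pi/5)) + (exp(-2*I*pi/5) + exp(2*I*pi/5) + 3*exp(4*I*pi/5)) + (exp(-4*I*pi/5) + exp(4*I*pi/5) + 3*exp(2*I*pi/5))] = 0/5 = 0
  <chi_rho, chi_2> = (1/5)[1*(5)*conj(1) + 1*(3 + exp(-2*I*pi/5) + exp(-4*I*pi/5))*conj(exp(4*I*pi/5)) + 1*(3 + exp(-4*I*pi/5) + exp(2*I*pi/5))*conj(exp(-2*I*pi/5)) + 1*(3 + exp(-2*I*pi/5) + exp(4*I*pi/5))*conj(exp(2*I*pi/5)) + 1*(3 + exp(4*I*pi/5) + exp(2*I*pi/5))*conj(exp(-4*I*pi/5))]
      = (1/5)[(5) + (3*exp(-4*I*pi/5) + exp(4*I*pi/5) + exp(2*I*pi/5)) + (exp(-2*I*pi/5) + exp(4*I*pi/5) + 3*exp(2*I*pi/5)) + (3*exp(-2*I*pi/5) + exp(-4*I*pi/5) + exp(2*I*pi/5)) + (exp(-2*I*pi/5) + exp(-4*I*pi/5) + 3*exp(4*I*pi/5))] = 0/5 = 0
  <chi_rho, chi_3> = (1/5)[1*(5)*conj(1) + 1*(3 + exp(-2*I*pi/5) + exp(-4*I*pi/5))*conj(exp(-4*I*pi/5)) + 1*(3 + exp(-4*I*pi/5) + exp(2*I*pi/5))*conj(exp(2*I*pi/5)) + 1*(3 + exp(-2*I*pi/5) + exp(4*I*pi/5))*conj(exp(-2*I*pi/5)) + 1*(3 + exp(4*I*pi/5) + exp(2*I*pi/5))*conj(exp(4*I*pi/5))]
      = (1/5)[(5) + (1 + exp(2*I*pi/5) + 3*exp(4*I*pi/5)) + (1 + 3*exp(-2*I*pi/5) + exp(4*I*pi/5)) + (1 + exp(-4*I*pi/5) + 3*exp(2*I*pi/5)) + (1 + 3*exp(-4*I*pi/5) + exp(-2*I*pi/5))] = 5/5 = 1
  <chi_rho, chi_4> = (1/5)[1*(5)*conj(1) + 1*(3 + exp(-2*I*pi/5) + exp(-4*I*pi/5))*conj(exp(-2*I*pi/5)) + 1*(3 + exp(-4*I*pi/5) + exp(2*I*pi/5))*conj(exp(-4*I*pi/5)) + 1*(3 + exp(-2*I*pi/5) + exp(4*I*pi/5))*conj(exp(4*I*pi/5)) + 1*(3 + exp(4*I*pi/5) + exp(2*I*pi/5))*conj(exp(2*I*pi/5))]
      = (1/5)[(5) + (1 + exp(-2*I*pi/5) + 3*exp(2*I*pi/5)) + (1 + exp(-4*I*pi/5) + 3*exp(4*I*pi/5)) + (1 + 3*exp(-4*I*pi/5) + exp(4*I*pi/5)) + (1 + 3*exp(-2*I*pi/5) + exp(2*I*pi/5))] = 5/5 = 1
(Exp terms are combined using exp(i*s)*conj(exp(i*t)) = exp(i*(s-t)), and sums of them are collapsed using the identity that for every m > 1 the m distinct m-th roots of unity sum to 0, e.g. 1 + exp(2*I*pi/3) + exp(-2*I*pi/3) = 0.)
Dimension check: dim(rho) = sum (mult * dim) = 3*1 + 0*1 + 0*1 + 1*1 + 1*1 = 5 = chi_rho(e) = 5.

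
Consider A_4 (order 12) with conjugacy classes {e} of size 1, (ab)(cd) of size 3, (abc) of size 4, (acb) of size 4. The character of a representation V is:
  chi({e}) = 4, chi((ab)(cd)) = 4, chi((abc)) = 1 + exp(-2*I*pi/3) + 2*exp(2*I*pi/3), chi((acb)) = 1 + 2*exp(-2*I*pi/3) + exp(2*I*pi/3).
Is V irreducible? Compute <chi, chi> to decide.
Not irreducible (reducible): <chi, chi> = 6 > 1.

Derivation: <chi, chi> = (1/|G|) sum_C |C| * |chi(C)|^2 = (1/12)[1*|4|^2 + 3*|4|^2 + 4*|1 + exp(-2*I*pi/3) + 2*exp(2*I*pi/3)|^2 + 4*|1 + 2*exp(-2*I*pi/3) + exp(2*I*pi/3)|^2]
  = (1/12)[(16) + (48) + (4) + (4)] = 72/12 = 6.
(Exp terms are combined using exp(i*s)*conj(exp(i*t)) = exp(i*(s-t)), and sums of them are collapsed using the identity that for every m > 1 the m distinct m-th roots of unity sum to 0, e.g. 1 + exp(2*I*pi/3) + exp(-2*I*pi/3) = 0.)
A character is irreducible iff <chi, chi> = 1, so this representation is reducible.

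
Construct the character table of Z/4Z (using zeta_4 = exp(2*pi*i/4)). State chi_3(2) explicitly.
Character table of Z/4Z (irreps indexed chi_0,...,chi_3 with chi_k(m) = zeta_4^(k*m), zeta_4 = exp(2*pi*i/4)):
  irrep \ class  {0} (size 1)  {1} (size 1)  {2} (size 1)  {3} (size 1)
  chi_0          1             1             1             1           
  chi_1          1             I             -1            -I          
  chi_2          1             -1            1             -1          
  chi_3          1             -I            -1            I           

Spot check: chi_3(2) = zeta_4^(3*2) = zeta_4^6 = -1.

Proof sketch: Z/4Z is abelian, so all 4 irreducible complex representations are 1-dimensional. They are given by chi_k(m) = zeta_4^(k*m) for k = 0,...,3. Row orthogonality: sum_m chi_k(m) conj(chi_l(m)) = 4 * [k = l].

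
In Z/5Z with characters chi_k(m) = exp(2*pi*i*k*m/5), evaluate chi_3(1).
chi_3(1) = zeta_5^3 = exp(-4*I*pi/5)

Proof sketch: chi_3(1) = zeta_5^(3*1) = zeta_5^3. Since zeta_5^5 = 1, this equals zeta_5^3 = exp(2*pi*i*3/5) = exp(-4*I*pi/5).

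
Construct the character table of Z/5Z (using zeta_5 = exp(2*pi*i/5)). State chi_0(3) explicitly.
Character table of Z/5Z (irreps indexed chi_0,...,chi_4 with chi_k(m) = zeta_5^(k*m), zeta_5 = exp(2*pi*i/5)):
  irrep \ class  {0} (size 1)  {1} (size 1)    {2} (size 1)    {3} (size 1)    {4} (size 1)  
  chi_0          1             1               1               1               1             
  chi_1          1             exp(2*I*pi/5)   exp(4*I*pi/5)   exp(-4*I*pi/5)  exp(-2*I*pi/5)
  chi_2          1             exp(4*I*pi/5)   exp(-2*I*pi/5)  exp(2*I*pi/5)   exp(-4*I*pi/5)
  chi_3          1             exp(-4*I*pi/5)  exp(2*I*pi/5)   exp(-2*I*pi/5)  exp(4*I*pi/5) 
  chi_4          1             exp(-2*I*pi/5)  exp(-4*I*pi/5)  exp(4*I*pi/5)   exp(2*I*pi/5) 

Spot check: chi_0(3) = zeta_5^(0*3) = zeta_5^0 = 1.

Working: Z/5Z is abelian, so all 5 irreducible complex representations are 1-dimensional. They are given by chi_k(m) = zeta_5^(k*m) for k = 0,...,4. Row orthogonality: sum_m chi_k(m) conj(chi_l(m)) = 5 * [k = l].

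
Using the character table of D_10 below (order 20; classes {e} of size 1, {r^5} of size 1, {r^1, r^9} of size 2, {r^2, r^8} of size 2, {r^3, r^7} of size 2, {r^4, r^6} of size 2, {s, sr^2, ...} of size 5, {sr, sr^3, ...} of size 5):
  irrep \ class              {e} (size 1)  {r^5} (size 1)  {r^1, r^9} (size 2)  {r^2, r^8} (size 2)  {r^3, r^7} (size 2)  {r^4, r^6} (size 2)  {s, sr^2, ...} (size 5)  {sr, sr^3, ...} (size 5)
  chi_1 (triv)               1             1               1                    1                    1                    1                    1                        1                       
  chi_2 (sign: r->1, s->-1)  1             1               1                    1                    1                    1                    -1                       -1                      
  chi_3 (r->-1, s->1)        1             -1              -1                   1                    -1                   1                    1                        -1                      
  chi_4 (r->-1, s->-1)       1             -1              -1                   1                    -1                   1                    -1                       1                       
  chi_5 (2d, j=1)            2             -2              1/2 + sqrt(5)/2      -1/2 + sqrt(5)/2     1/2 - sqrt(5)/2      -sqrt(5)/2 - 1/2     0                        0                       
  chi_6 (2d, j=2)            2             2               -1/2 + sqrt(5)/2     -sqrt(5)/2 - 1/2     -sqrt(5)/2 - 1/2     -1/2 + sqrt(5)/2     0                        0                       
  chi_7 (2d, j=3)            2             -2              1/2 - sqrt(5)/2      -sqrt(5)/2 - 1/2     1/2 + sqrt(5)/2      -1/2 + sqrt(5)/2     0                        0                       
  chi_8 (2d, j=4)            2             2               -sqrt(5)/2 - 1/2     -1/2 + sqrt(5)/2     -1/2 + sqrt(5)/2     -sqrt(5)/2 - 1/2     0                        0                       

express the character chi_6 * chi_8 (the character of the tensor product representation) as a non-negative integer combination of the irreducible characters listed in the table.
chi_6 tensor chi_8 = chi_6 + chi_8 (all other irreducibles have multiplicity 0).

Proof sketch: The character of a tensor product is the pointwise product (chi_6 * chi_8)(C) = chi_6(C) * chi_8(C):
  {e}: (2)*(2), {r^5}: (2)*(2), {r^1, r^9}: (-1/2 + sqrt(5)/2)*(-sqrt(5)/2 - 1/2), {r^2, r^8}: (-sqrt(5)/2 - 1/2)*(-1/2 + sqrt(5)/2), {r^3, r^7}: (-sqrt(5)/2 - 1/2)*(-1/2 + sqrt(5)/2), {r^4, r^6}: (-1/2 + sqrt(5)/2)*(-sqrt(5)/2 - 1/2), {s, sr^2, ...}: (0)*(0), {sr, sr^3, ...}: (0)*(0)
so (chi_6 * chi_8) takes values
  {e} -> 4, {r^5} -> 4, {r^1, r^9} -> -1, {r^2, r^8} -> -1, {r^3, r^7} -> -1, {r^4, r^6} -> -1, {s, sr^2, ...} -> 0, {sr, sr^3, ...} -> 0.
Now take the inner product of this character with each irreducible chi from the table, <chi_6*chi_8, chi> = (1/20) sum_C |C| (chi_6*chi_8)(C) conj(chi(C)):
  <chi_6*chi_8, chi_1> = (1/20)[1*(4)*conj(1) + 1*(4)*conj(1) + 2*(-1)*conj(1) + 2*(-1)*conj(1) + 2*(-1)*conj(1) + 2*(-1)*conj(1) + 5*(0)*conj(1) + 5*(0)*conj(1)]
      = (1/20)[(4) + (4) + (-2) + (-2) + (-2) + (-2) + (0) + (0)] = 0/20 = 0
  <chi_6*chi_8, chi_2> = (1/20)[1*(4)*conj(1) + 1*(4)*conj(1) + 2*(-1)*conj(1) + 2*(-1)*conj(1) + 2*(-1)*conj(1) + 2*(-1)*conj(1) + 5*(0)*conj(-1) + 5*(0)*conj(-1)]
      = (1/20)[(4) + (4) + (-2) + (-2) + (-2) + (-2) + (0) + (0)] = 0/20 = 0
  <chi_6*chi_8, chi_3> = (1/20)[1*(4)*conj(1) + 1*(4)*conj(-1) + 2*(-1)*conj(-1) + 2*(-1)*conj(1) + 2*(-1)*conj(-1) + 2*(-1)*conj(1) + 5*(0)*conj(1) + 5*(0)*conj(-1)]
      = (1/20)[(4) + (-4) + (2) + (-2) + (2) + (-2) + (0) + (0)] = 0/20 = 0
  <chi_6*chi_8, chi_4> = (1/20)[1*(4)*conj(1) + 1*(4)*conj(-1) + 2*(-1)*conj(-1) + 2*(-1)*conj(1) + 2*(-1)*conj(-1) + 2*(-1)*conj(1) + 5*(0)*conj(-1) + 5*(0)*conj(1)]
      = (1/20)[(4) + (-4) + (2) + (-2) + (2) + (-2) + (0) + (0)] = 0/20 = 0
  <chi_6*chi_8, chi_5> = (1/20)[1*(4)*conj(2) + 1*(4)*conj(-2) + 2*(-1)*conj(1/2 + sqrt(5)/2) + 2*(-1)*conj(-1/2 + sqrt(5)/2) + 2*(-1)*conj(1/2 - sqrt(5)/2) + 2*(-1)*conj(-sqrt(5)/2 - 1/2) + 5*(0)*conj(0) + 5*(0)*conj(0)]
      = (1/20)[(8) + (-8) + (-sqrt(5) - 1) + (1 - sqrt(5)) + (-1 + sqrt(5)) + (1 + sqrt(5)) + (0) + (0)] = 0/20 = 0
  <chi_6*chi_8, chi_6> = (1/20)[1*(4)*conj(2) + 1*(4)*conj(2) + 2*(-1)*conj(-1/2 + sqrt(5)/2) + 2*(-1)*conj(-sqrt(5)/2 - 1/2) + 2*(-1)*conj(-sqrt(5)/2 - 1/2) + 2*(-1)*conj(-1/2 + sqrt(5)/2) + 5*(0)*conj(0) + 5*(0)*conj(0)]
      = (1/20)[(8) + (8) + (1 - sqrt(5)) + (1 + sqrt(5)) + (1 + sqrt(5)) + (1 - sqrt(5)) + (0) + (0)] = 20/20 = 1
  <chi_6*chi_8, chi_7> = (1/20)[1*(4)*conj(2) + 1*(4)*conj(-2) + 2*(-1)*conj(1/2 - sqrt(5)/2) + 2*(-1)*conj(-sqrt(5)/2 - 1/2) + 2*(-1)*conj(1/2 + sqrt(5)/2) + 2*(-1)*conj(-1/2 + sqrt(5)/2) + 5*(0)*conj(0) + 5*(0)*conj(0)]
      = (1/20)[(8) + (-8) + (-1 + sqrt(5)) + (1 + sqrt(5)) + (-sqrt(5) - 1) + (1 - sqrt(5)) + (0) + (0)] = 0/20 = 0
  <chi_6*chi_8, chi_8> = (1/20)[1*(4)*conj(2) + 1*(4)*conj(2) + 2*(-1)*conj(-sqrt(5)/2 - 1/2) + 2*(-1)*conj(-1/2 + sqrt(5)/2) + 2*(-1)*conj(-1/2 + sqrt(5)/2) + 2*(-1)*conj(-sqrt(5)/2 - 1/2) + 5*(0)*conj(0) + 5*(0)*conj(0)]
      = (1/20)[(8) + (8) + (1 + sqrt(5)) + (1 - sqrt(5)) + (1 - sqrt(5)) + (1 + sqrt(5)) + (0) + (0)] = 20/20 = 1
Hence the multiplicities are chi_6: 1, chi_8: 1. Dimension check: dim(chi_6)*dim(chi_8) = 2*2 = 4 and sum (mult * dim) = 1*2 + 1*2 = 4.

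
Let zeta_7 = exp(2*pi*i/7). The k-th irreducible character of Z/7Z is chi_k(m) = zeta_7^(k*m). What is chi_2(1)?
chi_2(1) = zeta_7^2 = exp(4*I*pi/7)

Justification: chi_2(1) = zeta_7^(2*1) = zeta_7^2. Since zeta_7^7 = 1, this equals zeta_7^2 = exp(2*pi*i*2/7) = exp(4*I*pi/7).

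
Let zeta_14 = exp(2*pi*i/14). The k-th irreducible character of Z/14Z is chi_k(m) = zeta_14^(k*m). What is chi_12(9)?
chi_12(9) = zeta_14^108 = exp(-4*I*pi/7)

Details: chi_12(9) = zeta_14^(12*9) = zeta_14^108. Since zeta_14^14 = 1, this equals zeta_14^10 = exp(2*pi*i*10/14) = exp(-4*I*pi/7).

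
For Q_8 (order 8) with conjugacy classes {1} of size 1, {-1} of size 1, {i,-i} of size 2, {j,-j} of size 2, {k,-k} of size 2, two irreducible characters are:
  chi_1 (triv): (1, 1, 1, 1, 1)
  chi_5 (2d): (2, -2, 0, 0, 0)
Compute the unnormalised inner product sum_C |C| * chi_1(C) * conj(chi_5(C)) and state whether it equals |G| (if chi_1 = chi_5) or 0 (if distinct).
Sum = 0; so <chi_1, chi_5> = 0 (distinct irreducibles are orthogonal).

Why: Compute term by term over conjugacy classes (|C| * chi_1(C) * conj(chi_5(C))):
  1*(1)*conj(2) + 1*(1)*conj(-2) + 2*(1)*conj(0) + 2*(1)*conj(0) + 2*(1)*conj(0)
  = (2) + (-2) + (0) + (0) + (0)
  = 0.
Dividing by |G| = 8 gives 0/8 = 0, matching the row-orthogonality relation <chi_1, chi_5> = [chi_1 = chi_5].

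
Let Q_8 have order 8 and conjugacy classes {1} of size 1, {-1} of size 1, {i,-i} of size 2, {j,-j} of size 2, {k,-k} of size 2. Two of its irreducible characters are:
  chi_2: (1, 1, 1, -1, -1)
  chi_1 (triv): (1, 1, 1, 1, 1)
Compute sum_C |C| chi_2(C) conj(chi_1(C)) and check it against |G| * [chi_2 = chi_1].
Sum = 0; so <chi_2, chi_1> = 0 (distinct irreducibles are orthogonal).

Details: Compute term by term over conjugacy classes (|C| * chi_2(C) * conj(chi_1(C))):
  1*(1)*conj(1) + 1*(1)*conj(1) + 2*(1)*conj(1) + 2*(-1)*conj(1) + 2*(-1)*conj(1)
  = (1) + (1) + (2) + (-2) + (-2)
  = 0.
Dividing by |G| = 8 gives 0/8 = 0, matching the row-orthogonality relation <chi_2, chi_1> = [chi_2 = chi_1].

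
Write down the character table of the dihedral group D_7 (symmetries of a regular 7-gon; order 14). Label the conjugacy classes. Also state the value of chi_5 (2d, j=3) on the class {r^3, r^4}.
Conjugacy classes: {e} of size 1, {r^1, r^6} of size 2, {r^2, r^5} of size 2, {r^3, r^4} of size 2, {s, sr, ..., sr^6} of size 7.
Character table:
  irrep \ class              {e} (size 1)  {r^1, r^6} (size 2)  {r^2, r^5} (size 2)  {r^3, r^4} (size 2)  {s, sr, ..., sr^6} (size 7)
  chi_1 (triv)               1             1                    1                    1                    1                          
  chi_2 (sign: r->1, s->-1)  1             1                    1                    1                    -1                         
  chi_3 (2d, j=1)            2             2*cos(2*pi/7)        -2*cos(3*pi/7)       -2*cos(pi/7)         0                          
  chi_4 (2d, j=2)            2             -2*cos(3*pi/7)       -2*cos(pi/7)         2*cos(2*pi/7)        0                          
  chi_5 (2d, j=3)            2             -2*cos(pi/7)         2*cos(2*pi/7)        -2*cos(3*pi/7)       0                          

Spot check: chi_5 (2d, j=3) on {r^3, r^4} = -2*cos(3*pi/7).

Derivation: D_7 has order 2*7 = 14 with 5 conjugacy classes, hence 5 irreducibles. Sum of squared dims 1 + 1 + 4 + 4 + 4 = 14 = |G|. Linear characters come from the abelianisation; the 2-dimensional irreps have character r^k -> 2*cos(2*pi*j*k/7), reflections -> 0.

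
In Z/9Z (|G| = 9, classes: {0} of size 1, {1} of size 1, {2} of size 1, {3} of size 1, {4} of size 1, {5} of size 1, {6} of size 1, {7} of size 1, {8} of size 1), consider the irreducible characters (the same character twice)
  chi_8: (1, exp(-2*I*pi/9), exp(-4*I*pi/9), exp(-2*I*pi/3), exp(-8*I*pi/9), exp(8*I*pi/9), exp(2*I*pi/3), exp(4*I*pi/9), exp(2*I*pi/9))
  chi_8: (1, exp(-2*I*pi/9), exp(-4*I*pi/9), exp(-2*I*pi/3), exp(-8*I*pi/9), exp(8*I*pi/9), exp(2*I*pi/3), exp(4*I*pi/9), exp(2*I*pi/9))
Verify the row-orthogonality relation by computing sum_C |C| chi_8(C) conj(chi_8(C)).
Sum = 9 = |G| = 9; so <chi_8, chi_8> = 1 (norm-1 confirms irreducibility).

Argument: Compute term by term over conjugacy classes (|C| * chi_8(C) * conj(chi_8(C))):
  1*(1)*conj(1) + 1*(exp(-2*I*pi/9))*conj(exp(-2*I*pi/9)) + 1*(exp(-4*I*pi/9))*conj(exp(-4*I*pi/9)) + 1*(exp(-2*I*pi/3))*conj(exp(-2*I*pi/3)) + 1*(exp(-8*I*pi/9))*conj(exp(-8*I*pi/9)) + 1*(exp(8*I*pi/9))*conj(exp(8*I*pi/9)) + 1*(exp(2*I*pi/3))*conj(exp(2*I*pi/3)) + 1*(exp(4*I*pi/9))*conj(exp(4*I*pi/9)) + 1*(exp(2*I*pi/9))*conj(exp(2*I*pi/9))
  = (1) + (1) + (1) + (1) + (1) + (1) + (1) + (1) + (1)
  = 9.
(Exp terms are combined using exp(i*s)*conj(exp(i*t)) = exp(i*(s-t)), and sums of them are collapsed using the identity that for every m > 1 the m distinct m-th roots of unity sum to 0, e.g. 1 + exp(2*I*pi/3) + exp(-2*I*pi/3) = 0.)
Dividing by |G| = 9 gives 9/9 = 1, matching the row-orthogonality relation <chi_8, chi_8> = [chi_8 = chi_8].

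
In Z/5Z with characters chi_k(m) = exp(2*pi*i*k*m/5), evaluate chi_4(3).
chi_4(3) = zeta_5^12 = exp(4*I*pi/5)

Solution. chi_4(3) = zeta_5^(4*3) = zeta_5^12. Since zeta_5^5 = 1, this equals zeta_5^2 = exp(2*pi*i*2/5) = exp(4*I*pi/5).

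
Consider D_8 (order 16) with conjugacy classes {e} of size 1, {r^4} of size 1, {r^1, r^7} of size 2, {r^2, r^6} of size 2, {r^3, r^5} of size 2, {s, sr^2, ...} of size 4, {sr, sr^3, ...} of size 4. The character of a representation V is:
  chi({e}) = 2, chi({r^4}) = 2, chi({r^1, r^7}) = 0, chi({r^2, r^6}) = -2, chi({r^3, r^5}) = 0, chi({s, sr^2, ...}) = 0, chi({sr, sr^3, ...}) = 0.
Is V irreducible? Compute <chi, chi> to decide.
Irreducible: <chi, chi> = 1.

Solution. <chi, chi> = (1/|G|) sum_C |C| * |chi(C)|^2 = (1/16)[1*|2|^2 + 1*|2|^2 + 2*|0|^2 + 2*|-2|^2 + 2*|0|^2 + 4*|0|^2 + 4*|0|^2]
  = (1/16)[(4) + (4) + (0) + (8) + (0) + (0) + (0)] = 16/16 = 1.
A character is irreducible iff <chi, chi> = 1, so this representation is irreducible.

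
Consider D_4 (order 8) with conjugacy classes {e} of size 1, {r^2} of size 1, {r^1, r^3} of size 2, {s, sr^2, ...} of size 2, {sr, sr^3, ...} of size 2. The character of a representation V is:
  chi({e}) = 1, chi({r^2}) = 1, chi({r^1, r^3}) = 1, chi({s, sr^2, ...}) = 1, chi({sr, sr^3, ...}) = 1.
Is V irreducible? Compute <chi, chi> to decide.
Irreducible: <chi, chi> = 1.

Working: <chi, chi> = (1/|G|) sum_C |C| * |chi(C)|^2 = (1/8)[1*|1|^2 + 1*|1|^2 + 2*|1|^2 + 2*|1|^2 + 2*|1|^2]
  = (1/8)[(1) + (1) + (2) + (2) + (2)] = 8/8 = 1.
A character is irreducible iff <chi, chi> = 1, so this representation is irreducible.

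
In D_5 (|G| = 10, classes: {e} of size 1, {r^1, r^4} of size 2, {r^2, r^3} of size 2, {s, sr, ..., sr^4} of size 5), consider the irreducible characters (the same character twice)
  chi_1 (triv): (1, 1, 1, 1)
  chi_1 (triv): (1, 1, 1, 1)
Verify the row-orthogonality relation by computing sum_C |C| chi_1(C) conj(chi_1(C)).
Sum = 10 = |G| = 10; so <chi_1, chi_1> = 1 (norm-1 confirms irreducibility).

Reasoning: Compute term by term over conjugacy classes (|C| * chi_1(C) * conj(chi_1(C))):
  1*(1)*conj(1) + 2*(1)*conj(1) + 2*(1)*conj(1) + 5*(1)*conj(1)
  = (1) + (2) + (2) + (5)
  = 10.
Dividing by |G| = 10 gives 10/10 = 1, matching the row-orthogonality relation <chi_1, chi_1> = [chi_1 = chi_1].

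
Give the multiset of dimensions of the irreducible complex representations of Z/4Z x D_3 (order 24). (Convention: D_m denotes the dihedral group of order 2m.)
Dimensions: 1, 1, 1, 1, 1, 1, 1, 1, 2, 2, 2, 2

Argument: There are 12 irreducibles (= number of conjugacy classes). Their dimensions d_i satisfy sum d_i^2 = |G| = 24: 1 + 1 + 1 + 1 + 1 + 1 + 1 + 1 + 4 + 4 + 4 + 4 = 24. (For the product with Z/4Z: each of the 4 1-dim characters of Z/4Z tensors with each irrep of D_3, giving 4 copies of each D_3-dimension.)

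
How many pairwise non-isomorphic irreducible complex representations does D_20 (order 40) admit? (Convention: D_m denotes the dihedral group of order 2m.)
13

Derivation: The number of irreducible complex representations of a finite group equals its number of conjugacy classes. D_20 has 13 conjugacy classes (n/2 + 3 for n even), so D_20 (order 40) has exactly 13 irreducible complex representations.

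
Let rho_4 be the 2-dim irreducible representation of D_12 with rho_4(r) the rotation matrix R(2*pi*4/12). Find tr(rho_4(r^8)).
chi_{rho_4}(r^8) = 2*cos(2*pi*4*8/12) = -1

Why: rho_4(r^8) is rotation by angle 2*pi*4*8/12, whose trace is 2*cos(2*pi*4*8/12) = -1.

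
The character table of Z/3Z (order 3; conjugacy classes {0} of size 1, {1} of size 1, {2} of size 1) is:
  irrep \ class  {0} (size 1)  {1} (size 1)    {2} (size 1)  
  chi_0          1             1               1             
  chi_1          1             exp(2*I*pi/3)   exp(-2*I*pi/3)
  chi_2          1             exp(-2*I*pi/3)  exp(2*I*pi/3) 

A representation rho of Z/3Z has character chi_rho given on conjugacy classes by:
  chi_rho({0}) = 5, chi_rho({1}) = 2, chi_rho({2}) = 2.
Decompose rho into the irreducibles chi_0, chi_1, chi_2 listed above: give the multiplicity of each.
Multiplicities: chi_0: 3, chi_1: 1, chi_2: 1.

Solution. Use <chi_rho, chi> = (1/|G|) sum_C |C| * chi_rho(C) * conj(chi(C)) with |G| = 3 for each irreducible chi in the table:
  <chi_rho, chi_0> = (1/3)[1*(5)*conj(1) + 1*(2)*conj(1) + 1*(2)*conj(1)]
      = (1/3)[(5) + (2) + (2)] = 9/3 = 3
  <chi_rho, chi_1> = (1/3)[1*(5)*conj(1) + 1*(2)*conj(exp(2*I*pi/3)) + 1*(2)*conj(exp(-2*I*pi/3))]
      = (1/3)[(5) + (1 + 3*exp(-2*I*pi/3) + exp(2*I*pi/3)) + (1 + exp(-2*I*pi/3) + 3*exp(2*I*pi/3))] = 3/3 = 1
  <chi_rho, chi_2> = (1/3)[1*(5)*conj(1) + 1*(2)*conj(exp(-2*I*pi/3)) + 1*(2)*conj(exp(2*I*pi/3))]
      = (1/3)[(5) + (1 + exp(-2*I*pi/3) + 3*exp(2*I*pi/3)) + (1 + 3*exp(-2*I*pi/3) + exp(2*I*pi/3))] = 3/3 = 1
(Exp terms are combined using exp(i*s)*conj(exp(i*t)) = exp(i*(s-t)), and sums of them are collapsed using the identity that for every m > 1 the m distinct m-th roots of unity sum to 0, e.g. 1 + exp(2*I*pi/3) + exp(-2*I*pi/3) = 0.)
Dimension check: dim(rho) = sum (mult * dim) = 3*1 + 1*1 + 1*1 = 5 = chi_rho(e) = 5.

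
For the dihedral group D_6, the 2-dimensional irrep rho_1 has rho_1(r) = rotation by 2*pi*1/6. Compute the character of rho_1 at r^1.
chi_{rho_1}(r^1) = 2*cos(2*pi*1*1/6) = 1

Explanation: rho_1(r^1) is rotation by angle 2*pi*1*1/6, whose trace is 2*cos(2*pi*1*1/6) = 1.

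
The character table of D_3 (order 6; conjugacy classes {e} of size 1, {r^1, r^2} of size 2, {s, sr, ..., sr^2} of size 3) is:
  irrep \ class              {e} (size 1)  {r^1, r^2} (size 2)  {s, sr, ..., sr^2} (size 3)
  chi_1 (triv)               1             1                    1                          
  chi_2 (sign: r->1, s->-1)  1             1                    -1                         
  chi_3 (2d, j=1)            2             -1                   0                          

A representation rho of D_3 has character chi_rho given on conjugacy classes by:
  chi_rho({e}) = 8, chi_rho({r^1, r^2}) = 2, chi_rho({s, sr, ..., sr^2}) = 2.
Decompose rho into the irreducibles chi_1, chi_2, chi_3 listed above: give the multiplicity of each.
Multiplicities: chi_1: 3, chi_2: 1, chi_3: 2.

Reasoning: Use <chi_rho, chi> = (1/|G|) sum_C |C| * chi_rho(C) * conj(chi(C)) with |G| = 6 for each irreducible chi in the table:
  <chi_rho, chi_1> = (1/6)[1*(8)*conj(1) + 2*(2)*conj(1) + 3*(2)*conj(1)]
      = (1/6)[(8) + (4) + (6)] = 18/6 = 3
  <chi_rho, chi_2> = (1/6)[1*(8)*conj(1) + 2*(2)*conj(1) + 3*(2)*conj(-1)]
      = (1/6)[(8) + (4) + (-6)] = 6/6 = 1
  <chi_rho, chi_3> = (1/6)[1*(8)*conj(2) + 2*(2)*conj(-1) + 3*(2)*conj(0)]
      = (1/6)[(16) + (-4) + (0)] = 12/6 = 2
Dimension check: dim(rho) = sum (mult * dim) = 3*1 + 1*1 + 2*2 = 8 = chi_rho(e) = 8.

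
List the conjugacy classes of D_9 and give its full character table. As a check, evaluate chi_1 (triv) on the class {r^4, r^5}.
Conjugacy classes: {e} of size 1, {r^1, r^8} of size 2, {r^2, r^7} of size 2, {r^3, r^6} of size 2, {r^4, r^5} of size 2, {s, sr, ..., sr^8} of size 9.
Character table:
  irrep \ class              {e} (size 1)  {r^1, r^8} (size 2)  {r^2, r^7} (size 2)  {r^3, r^6} (size 2)  {r^4, r^5} (size 2)  {s, sr, ..., sr^8} (size 9)
  chi_1 (triv)               1             1                    1                    1                    1                    1                          
  chi_2 (sign: r->1, s->-1)  1             1                    1                    1                    1                    -1                         
  chi_3 (2d, j=1)            2             2*cos(2*pi/9)        2*cos(4*pi/9)        -1                   -2*cos(pi/9)         0                          
  chi_4 (2d, j=2)            2             2*cos(4*pi/9)        -2*cos(pi/9)         -1                   2*cos(2*pi/9)        0                          
  chi_5 (2d, j=3)            2             -1                   -1                   2                    -1                   0                          
  chi_6 (2d, j=4)            2             -2*cos(pi/9)         2*cos(2*pi/9)        -1                   2*cos(4*pi/9)        0                          

Spot check: chi_1 (triv) on {r^4, r^5} = 1.

Working: D_9 has order 2*9 = 18 with 6 conjugacy classes, hence 6 irreducibles. Sum of squared dims 1 + 1 + 4 + 4 + 4 + 4 = 18 = |G|. Linear characters come from the abelianisation; the 2-dimensional irreps have character r^k -> 2*cos(2*pi*j*k/9), reflections -> 0.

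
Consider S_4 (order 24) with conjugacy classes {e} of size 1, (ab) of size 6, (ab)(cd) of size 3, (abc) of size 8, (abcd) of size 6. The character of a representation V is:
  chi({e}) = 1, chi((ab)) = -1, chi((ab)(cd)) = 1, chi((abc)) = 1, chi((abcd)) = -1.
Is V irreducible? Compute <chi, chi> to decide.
Irreducible: <chi, chi> = 1.

Reasoning: <chi, chi> = (1/|G|) sum_C |C| * |chi(C)|^2 = (1/24)[1*|1|^2 + 6*|-1|^2 + 3*|1|^2 + 8*|1|^2 + 6*|-1|^2]
  = (1/24)[(1) + (6) + (3) + (8) + (6)] = 24/24 = 1.
A character is irreducible iff <chi, chi> = 1, so this representation is irreducible.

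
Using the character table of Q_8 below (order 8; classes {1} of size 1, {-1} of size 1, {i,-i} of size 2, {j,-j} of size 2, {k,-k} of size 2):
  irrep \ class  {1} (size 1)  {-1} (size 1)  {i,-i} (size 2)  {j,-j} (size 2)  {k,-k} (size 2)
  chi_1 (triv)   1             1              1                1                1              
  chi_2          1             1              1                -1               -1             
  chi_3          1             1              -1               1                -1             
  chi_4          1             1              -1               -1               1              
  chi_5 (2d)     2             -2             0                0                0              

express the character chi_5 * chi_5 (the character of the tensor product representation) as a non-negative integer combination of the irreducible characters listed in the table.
chi_5 tensor chi_5 = chi_1 + chi_2 + chi_3 + chi_4 (all other irreducibles have multiplicity 0).

Explanation: The character of a tensor product is the pointwise product (chi_5 * chi_5)(C) = chi_5(C) * chi_5(C):
  {1}: (2)*(2), {-1}: (-2)*(-2), {i,-i}: (0)*(0), {j,-j}: (0)*(0), {k,-k}: (0)*(0)
so (chi_5 * chi_5) takes values
  {1} -> 4, {-1} -> 4, {i,-i} -> 0, {j,-j} -> 0, {k,-k} -> 0.
Now take the inner product of this character with each irreducible chi from the table, <chi_5*chi_5, chi> = (1/8) sum_C |C| (chi_5*chi_5)(C) conj(chi(C)):
  <chi_5*chi_5, chi_1> = (1/8)[1*(4)*conj(1) + 1*(4)*conj(1) + 2*(0)*conj(1) + 2*(0)*conj(1) + 2*(0)*conj(1)]
      = (1/8)[(4) + (4) + (0) + (0) + (0)] = 8/8 = 1
  <chi_5*chi_5, chi_2> = (1/8)[1*(4)*conj(1) + 1*(4)*conj(1) + 2*(0)*conj(1) + 2*(0)*conj(-1) + 2*(0)*conj(-1)]
      = (1/8)[(4) + (4) + (0) + (0) + (0)] = 8/8 = 1
  <chi_5*chi_5, chi_3> = (1/8)[1*(4)*conj(1) + 1*(4)*conj(1) + 2*(0)*conj(-1) + 2*(0)*conj(1) + 2*(0)*conj(-1)]
      = (1/8)[(4) + (4) + (0) + (0) + (0)] = 8/8 = 1
  <chi_5*chi_5, chi_4> = (1/8)[1*(4)*conj(1) + 1*(4)*conj(1) + 2*(0)*conj(-1) + 2*(0)*conj(-1) + 2*(0)*conj(1)]
      = (1/8)[(4) + (4) + (0) + (0) + (0)] = 8/8 = 1
  <chi_5*chi_5, chi_5> = (1/8)[1*(4)*conj(2) + 1*(4)*conj(-2) + 2*(0)*conj(0) + 2*(0)*conj(0) + 2*(0)*conj(0)]
      = (1/8)[(8) + (-8) + (0) + (0) + (0)] = 0/8 = 0
Hence the multiplicities are chi_1: 1, chi_2: 1, chi_3: 1, chi_4: 1. Dimension check: dim(chi_5)*dim(chi_5) = 2*2 = 4 and sum (mult * dim) = 1*1 + 1*1 + 1*1 + 1*1 = 4.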